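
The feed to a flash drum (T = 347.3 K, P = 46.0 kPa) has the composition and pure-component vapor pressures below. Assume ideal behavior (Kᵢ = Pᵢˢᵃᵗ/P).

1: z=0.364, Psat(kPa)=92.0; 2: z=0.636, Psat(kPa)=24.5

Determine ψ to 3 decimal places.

Raoult's law: Kᵢ = Pᵢˢᵃᵗ/P = Pᵢˢᵃᵗ/46.0.
  K_1 = 92.0/46.0 = 2.00000, K_2 = 24.5/46.0 = 0.53261
Let ψ = V/F and solve Σ zᵢ(Kᵢ−1)/(1+ψ(Kᵢ−1)) = 0.
g(0) = ΣzᵢKᵢ − 1 = 0.067 and g(1) = 1 − Σzᵢ/Kᵢ = -0.376, so a root lies in (0, 1).
Binary case is linear: z₁(K₁−1)(1+ψ(K₂−1)) + z₂(K₂−1)(1+ψ(K₁−1)) = 0
⇒ ψ = [z₁(K₁−1)+z₂(K₂−1)] / [−(K₁−1)(K₂−1)] = 0.0667/0.4674 = 0.143

ψ = 0.143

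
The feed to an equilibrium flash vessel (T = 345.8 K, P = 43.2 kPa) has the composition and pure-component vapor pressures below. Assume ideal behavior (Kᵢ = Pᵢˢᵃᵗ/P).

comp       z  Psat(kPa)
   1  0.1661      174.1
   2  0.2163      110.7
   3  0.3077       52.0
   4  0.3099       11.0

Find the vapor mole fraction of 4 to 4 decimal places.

Raoult's law: Kᵢ = Pᵢˢᵃᵗ/P = Pᵢˢᵃᵗ/43.2.
  K_1 = 174.1/43.2 = 4.030093, K_2 = 110.7/43.2 = 2.562500, K_3 = 52.0/43.2 = 1.203704, K_4 = 11.0/43.2 = 0.254630
Rachford–Rice: g(β) = Σ zᵢ(Kᵢ−1)/(1+β(Kᵢ−1)) = 0.
Check two-phase: ΣzᵢKᵢ = 1.6730 > 1 and Σzᵢ/Kᵢ = 1.5983 > 1, so g(0) = 0.6730 > 0 and g(1) = -0.5983 < 0.
Newton–Raphson from β = 0.32:
  β = 0.3200: g = 0.23634, g' = -0.9360 → β = 0.5725
  β = 0.5725: g = 0.01563, g' = -0.8852 → β = 0.5902
  β = 0.5902: g = -0.00011, g' = -0.8981 → β = 0.5900
Converged at β = 0.5900.
Compositions from xᵢ = zᵢ/(1+β(Kᵢ−1)), yᵢ = Kᵢxᵢ:
  1: x = 0.0596, y = 0.2401
  2: x = 0.1125, y = 0.2884
  3: x = 0.2747, y = 0.3306
  4: x = 0.5532, y = 0.1409

y_4 = 0.1409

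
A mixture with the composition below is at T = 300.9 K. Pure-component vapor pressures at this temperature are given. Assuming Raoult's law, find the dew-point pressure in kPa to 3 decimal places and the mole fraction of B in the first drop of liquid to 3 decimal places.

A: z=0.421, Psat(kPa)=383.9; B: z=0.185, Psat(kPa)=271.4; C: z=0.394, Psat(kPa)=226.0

At the dew point ψ → 1, so Σzᵢ/Kᵢ = 1 with Kᵢ = Pᵢˢᵃᵗ/P ⇒ 1/P = Σzᵢ/Pᵢˢᵃᵗ.
1/P = 0.421/383.9 + 0.185/271.4 + 0.394/226.0 = 0.003522 ⇒ P = 283.958 kPa
xᵢ = zᵢP/Pᵢˢᵃᵗ ⇒ x_B = 0.185·283.958/271.4 = 0.194

Pdew = 283.958 kPa, x_B = 0.194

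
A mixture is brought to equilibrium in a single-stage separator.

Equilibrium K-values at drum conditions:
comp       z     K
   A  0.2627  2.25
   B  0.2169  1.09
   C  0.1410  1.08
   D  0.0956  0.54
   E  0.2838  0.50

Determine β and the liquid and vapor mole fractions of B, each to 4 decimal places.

β = 0.4539, x_B = 0.2084, y_B = 0.2271

Material balance + equilibrium reduce to Σ zᵢ(Kᵢ−1)/(1+β(Kᵢ−1)) = 0.
Check two-phase: ΣzᵢKᵢ = 1.1733 > 1 and Σzᵢ/Kᵢ = 1.1909 > 1, so g(0) = 0.1733 > 0 and g(1) = -0.1909 < 0.
Iterate (Newton) starting at β = 0.54:
  β = 0.5400: g = -0.02742, g' = -0.3177 → β = 0.4537
  β = 0.4537: g = 0.00007, g' = -0.3206 → β = 0.4539
Converged at β = 0.4539.
Compositions from xᵢ = zᵢ/(1+β(Kᵢ−1)), yᵢ = Kᵢxᵢ:
  A: x = 0.1676, y = 0.3771
  B: x = 0.2084, y = 0.2271
  C: x = 0.1361, y = 0.1469
  D: x = 0.1208, y = 0.0652
  E: x = 0.3671, y = 0.1836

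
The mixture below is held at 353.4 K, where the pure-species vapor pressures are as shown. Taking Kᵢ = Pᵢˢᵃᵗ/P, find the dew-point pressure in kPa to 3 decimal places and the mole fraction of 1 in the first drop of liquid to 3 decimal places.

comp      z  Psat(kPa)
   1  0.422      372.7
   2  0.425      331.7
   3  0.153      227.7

At the dew point ψ → 1, so Σzᵢ/Kᵢ = 1 with Kᵢ = Pᵢˢᵃᵗ/P ⇒ 1/P = Σzᵢ/Pᵢˢᵃᵗ.
1/P = 0.422/372.7 + 0.425/331.7 + 0.153/227.7 = 0.003085 ⇒ P = 324.097 kPa
xᵢ = zᵢP/Pᵢˢᵃᵗ ⇒ x_1 = 0.422·324.097/372.7 = 0.367

Pdew = 324.097 kPa, x_1 = 0.367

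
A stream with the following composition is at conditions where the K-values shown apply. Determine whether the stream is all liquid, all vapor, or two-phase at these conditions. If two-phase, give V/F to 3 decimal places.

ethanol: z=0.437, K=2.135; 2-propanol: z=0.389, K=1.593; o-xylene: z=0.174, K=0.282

ΣzᵢKᵢ = 1.602; Σzᵢ/Kᵢ = 1.066.
Both exceed 1, so a two-phase solution exists.
Material balance + equilibrium reduce to Σ zᵢ(Kᵢ−1)/(1+ψ(Kᵢ−1)) = 0.
Newton iteration, ψ⁰ = 0.58:
  ψ = 0.580: g = 0.2567, g' = -0.544 → ψ = 1.000
  ψ = 1.000: g = -0.0659, g' = -1.305 → ψ = 0.950
  ψ = 0.950: g = -0.0063, g' = -1.072 → ψ = 0.944
Converged at ψ = 0.944.

two-phase, V/F = 0.944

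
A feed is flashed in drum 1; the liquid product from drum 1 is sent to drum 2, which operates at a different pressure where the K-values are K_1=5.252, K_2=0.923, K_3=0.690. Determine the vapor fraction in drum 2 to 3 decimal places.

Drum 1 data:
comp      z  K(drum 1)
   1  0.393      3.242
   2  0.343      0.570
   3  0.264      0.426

Drum 1:
Material balance + equilibrium reduce to Σ zᵢ(Kᵢ−1)/(1+ψ₁(Kᵢ−1)) = 0.
g(0) = ΣzᵢKᵢ − 1 = 0.582 and g(1) = 1 − Σzᵢ/Kᵢ = -0.343, so a root lies in (0, 1).
Newton–Raphson from ψ₁ = 0.7:
  ψ₁ = 0.700: g = -0.1214, g' = -0.672 → ψ₁ = 0.519
  ψ₁ = 0.519: g = 0.0013, g' = -0.703 → ψ₁ = 0.521
Converged at ψ₁ = 0.521.
Drum-1 compositions:
  1: x = 0.181, y = 0.588
  2: x = 0.442, y = 0.252
  3: x = 0.377, y = 0.160
Drum-2 feed = drum-1 liquid: z₂ = (0.1812, 0.4421, 0.3767).
Drum 2:
Newton–Raphson from ψ₂ = 0.5:
  ψ₂ = 0.500: g = 0.0729, g' = -0.389 → ψ₂ = 0.688
  ψ₂ = 0.688: g = 0.0121, g' = -0.274 → ψ₂ = 0.732
  ψ₂ = 0.732: g = 0.0004, g' = -0.257 → ψ₂ = 0.733
Converged at ψ₂ = 0.733.
  1: x = 0.044, y = 0.231
  2: x = 0.469, y = 0.432
  3: x = 0.487, y = 0.336

V/F (drum 2) = 0.733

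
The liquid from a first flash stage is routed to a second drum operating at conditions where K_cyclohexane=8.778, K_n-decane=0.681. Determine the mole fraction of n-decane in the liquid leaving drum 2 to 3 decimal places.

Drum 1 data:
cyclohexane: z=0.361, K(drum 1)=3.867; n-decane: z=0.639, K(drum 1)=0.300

Drum 1:
Newton iteration, ψ₁⁰ = 0.68:
  ψ₁ = 0.680: g = -0.5027, g' = -1.481 → ψ₁ = 0.341
  ψ₁ = 0.341: g = -0.0637, g' = -1.299 → ψ₁ = 0.292
  ψ₁ = 0.292: g = 0.0017, g' = -1.375 → ψ₁ = 0.293
Converged at ψ₁ = 0.293.
Drum-1 compositions:
  cyclohexane: x = 0.196, y = 0.759
  n-decane: x = 0.804, y = 0.241
Drum-2 feed = drum-1 liquid: z₂ = (0.1962, 0.8038).
Drum 2:
Let ψ₂ = V/F and solve Σ zᵢ(Kᵢ−1)/(1+ψ₂(Kᵢ−1)) = 0.
Check two-phase: ΣzᵢKᵢ = 2.270 > 1 and Σzᵢ/Kᵢ = 1.203 > 1, so g(0) = 1.270 > 0 and g(1) = -0.203 < 0.
Binary case is linear: z₁(K₁−1)(1+ψ₂(K₂−1)) + z₂(K₂−1)(1+ψ₂(K₁−1)) = 0
⇒ ψ₂ = [z₁(K₁−1)+z₂(K₂−1)] / [−(K₁−1)(K₂−1)] = 1.2700/2.4812 = 0.512
  cyclohexane: x = 0.039, y = 0.346
  n-decane: x = 0.961, y = 0.654

x_n-decane (drum 2) = 0.961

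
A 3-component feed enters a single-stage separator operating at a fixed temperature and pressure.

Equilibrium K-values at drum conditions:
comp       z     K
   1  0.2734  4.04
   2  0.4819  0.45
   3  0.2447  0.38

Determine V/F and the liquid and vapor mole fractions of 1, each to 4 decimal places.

V/F = 0.2374, x_1 = 0.1588, y_1 = 0.6415

Rachford–Rice: g(V/F) = Σ zᵢ(Kᵢ−1)/(1+V/F(Kᵢ−1)) = 0.
Check two-phase: ΣzᵢKᵢ = 1.4144 > 1 and Σzᵢ/Kᵢ = 1.7825 > 1, so g(0) = 0.4144 > 0 and g(1) = -0.7825 < 0.
Iterate (Newton) starting at V/F = 0.5:
  V/F = 0.5000: g = -0.25564, g' = -0.8728 → V/F = 0.2071
  V/F = 0.2071: g = 0.03685, g' = -1.2610 → V/F = 0.2363
  V/F = 0.2363: g = 0.00126, g' = -1.1773 → V/F = 0.2374
Converged at V/F = 0.2374.
Compositions from xᵢ = zᵢ/(1+V/F(Kᵢ−1)), yᵢ = Kᵢxᵢ:
  1: x = 0.1588, y = 0.6415
  2: x = 0.5543, y = 0.2494
  3: x = 0.2869, y = 0.1090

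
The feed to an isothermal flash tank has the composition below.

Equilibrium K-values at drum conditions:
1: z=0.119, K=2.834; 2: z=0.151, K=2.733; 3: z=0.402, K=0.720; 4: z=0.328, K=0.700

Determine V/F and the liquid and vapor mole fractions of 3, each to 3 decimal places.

V/F = 0.523, x_3 = 0.471, y_3 = 0.339

Iterate (Newton) starting at V/F = 0.35:
  V/F = 0.350: g = 0.0611, g' = -0.400 → V/F = 0.503
  V/F = 0.503: g = 0.0065, g' = -0.321 → V/F = 0.523
Converged at V/F = 0.523.
Compositions from xᵢ = zᵢ/(1+V/F(Kᵢ−1)), yᵢ = Kᵢxᵢ:
  1: x = 0.061, y = 0.172
  2: x = 0.079, y = 0.216
  3: x = 0.471, y = 0.339
  4: x = 0.389, y = 0.272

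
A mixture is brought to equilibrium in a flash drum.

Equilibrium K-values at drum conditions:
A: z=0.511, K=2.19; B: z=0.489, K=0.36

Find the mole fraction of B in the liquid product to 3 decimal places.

x_B = 0.650

Rachford–Rice: g(V/F) = Σ zᵢ(Kᵢ−1)/(1+V/F(Kᵢ−1)) = 0.
Check two-phase: ΣzᵢKᵢ = 1.295 > 1 and Σzᵢ/Kᵢ = 1.592 > 1, so g(0) = 0.295 > 0 and g(1) = -0.592 < 0.
Binary case is linear: z₁(K₁−1)(1+V/F(K₂−1)) + z₂(K₂−1)(1+V/F(K₁−1)) = 0
⇒ V/F = [z₁(K₁−1)+z₂(K₂−1)] / [−(K₁−1)(K₂−1)] = 0.2951/0.7616 = 0.388
Compositions from xᵢ = zᵢ/(1+V/F(Kᵢ−1)), yᵢ = Kᵢxᵢ:
  A: x = 0.350, y = 0.766
  B: x = 0.650, y = 0.234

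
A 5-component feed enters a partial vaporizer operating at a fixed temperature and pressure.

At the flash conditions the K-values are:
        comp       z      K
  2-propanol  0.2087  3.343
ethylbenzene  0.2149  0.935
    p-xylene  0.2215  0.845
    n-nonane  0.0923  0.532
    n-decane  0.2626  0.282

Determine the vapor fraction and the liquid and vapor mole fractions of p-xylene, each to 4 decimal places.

Rachford–Rice: g(ψ) = Σ zᵢ(Kᵢ−1)/(1+ψ(Kᵢ−1)) = 0.
g(0) = ΣzᵢKᵢ − 1 = 0.2089 and g(1) = 1 − Σzᵢ/Kᵢ = -0.6591, so a root lies in (0, 1).
Newton–Raphson from ψ = 0.45:
  ψ = 0.4500: g = -0.14654, g' = -0.6065 → ψ = 0.2084
  ψ = 0.2084: g = 0.00934, g' = -0.7359 → ψ = 0.2211
  ψ = 0.2211: g = 0.00010, g' = -0.7203 → ψ = 0.2212
Converged at ψ = 0.2212.
Compositions from xᵢ = zᵢ/(1+ψ(Kᵢ−1)), yᵢ = Kᵢxᵢ:
  2-propanol: x = 0.1375, y = 0.4595
  ethylbenzene: x = 0.2180, y = 0.2039
  p-xylene: x = 0.2294, y = 0.1938
  n-nonane: x = 0.1030, y = 0.0548
  n-decane: x = 0.3122, y = 0.0880

ψ = 0.2212, x_p-xylene = 0.2294, y_p-xylene = 0.1938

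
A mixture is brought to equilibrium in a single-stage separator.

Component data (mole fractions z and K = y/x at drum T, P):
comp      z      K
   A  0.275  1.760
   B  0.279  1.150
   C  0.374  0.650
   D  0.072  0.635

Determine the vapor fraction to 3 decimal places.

Material balance + equilibrium reduce to Σ zᵢ(Kᵢ−1)/(1+ψ(Kᵢ−1)) = 0.
g(0) = ΣzᵢKᵢ − 1 = 0.094 and g(1) = 1 − Σzᵢ/Kᵢ = -0.088, so a root lies in (0, 1).
Newton iteration, ψ⁰ = 0.6:
  ψ = 0.600: g = -0.0174, g' = -0.169 → ψ = 0.497
Converged at ψ = 0.497.

ψ = 0.497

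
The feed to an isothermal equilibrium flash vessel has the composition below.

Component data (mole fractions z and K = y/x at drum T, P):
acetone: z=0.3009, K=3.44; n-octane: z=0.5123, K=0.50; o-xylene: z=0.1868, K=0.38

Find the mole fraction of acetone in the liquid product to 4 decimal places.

x_acetone = 0.1793

Material balance + equilibrium reduce to Σ zᵢ(Kᵢ−1)/(1+ψ(Kᵢ−1)) = 0.
g(0) = ΣzᵢKᵢ − 1 = 0.3622 and g(1) = 1 − Σzᵢ/Kᵢ = -0.6036, so a root lies in (0, 1).
Newton iteration, ψ⁰ = 0.5:
  ψ = 0.5000: g = -0.17866, g' = -0.7420 → ψ = 0.2592
  ψ = 0.2592: g = 0.01746, g' = -0.9432 → ψ = 0.2777
  ψ = 0.2777: g = 0.00028, g' = -0.9140 → ψ = 0.2780
Converged at ψ = 0.2780.
Compositions from xᵢ = zᵢ/(1+ψ(Kᵢ−1)), yᵢ = Kᵢxᵢ:
  acetone: x = 0.1793, y = 0.6167
  n-octane: x = 0.5950, y = 0.2975
  o-xylene: x = 0.2257, y = 0.0858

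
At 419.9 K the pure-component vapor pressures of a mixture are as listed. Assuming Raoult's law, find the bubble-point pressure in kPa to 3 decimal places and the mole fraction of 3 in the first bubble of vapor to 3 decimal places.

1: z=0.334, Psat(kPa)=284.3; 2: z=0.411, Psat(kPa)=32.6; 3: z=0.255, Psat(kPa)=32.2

Pbub = 116.566 kPa, y_3 = 0.070

At the bubble point ψ → 0, so ΣzᵢKᵢ = 1 with Kᵢ = Pᵢˢᵃᵗ/P ⇒ P = ΣzᵢPᵢˢᵃᵗ.
P = 0.334·284.3 + 0.411·32.6 + 0.255·32.2 = 116.566 kPa
yᵢ = zᵢPᵢˢᵃᵗ/P ⇒ y_3 = 0.255·32.2/116.566 = 0.070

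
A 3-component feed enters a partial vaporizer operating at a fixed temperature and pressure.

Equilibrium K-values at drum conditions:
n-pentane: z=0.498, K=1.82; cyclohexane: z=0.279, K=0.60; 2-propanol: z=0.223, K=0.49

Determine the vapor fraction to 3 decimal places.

Material balance + equilibrium reduce to Σ zᵢ(Kᵢ−1)/(1+ψ(Kᵢ−1)) = 0.
Check two-phase: ΣzᵢKᵢ = 1.183 > 1 and Σzᵢ/Kᵢ = 1.194 > 1, so g(0) = 0.183 > 0 and g(1) = -0.194 < 0.
Newton iteration, ψ⁰ = 0.5:
  ψ = 0.500: g = -0.0025, g' = -0.343 → ψ = 0.493
Converged at ψ = 0.493.

ψ = 0.493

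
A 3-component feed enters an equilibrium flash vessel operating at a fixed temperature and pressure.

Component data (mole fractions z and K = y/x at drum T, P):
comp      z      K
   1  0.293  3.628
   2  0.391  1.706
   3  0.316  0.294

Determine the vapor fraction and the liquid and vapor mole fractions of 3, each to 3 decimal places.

ψ = 0.715, x_3 = 0.638, y_3 = 0.188

Material balance + equilibrium reduce to Σ zᵢ(Kᵢ−1)/(1+ψ(Kᵢ−1)) = 0.
Check two-phase: ΣzᵢKᵢ = 1.823 > 1 and Σzᵢ/Kᵢ = 1.385 > 1, so g(0) = 0.823 > 0 and g(1) = -0.385 < 0.
Newton–Raphson from ψ = 0.35:
  ψ = 0.350: g = 0.3261, g' = -0.952 → ψ = 0.692
  ψ = 0.692: g = 0.0220, g' = -0.945 → ψ = 0.716
  ψ = 0.716: g = -0.0003, g' = -0.973 → ψ = 0.715
Converged at ψ = 0.715.
Compositions from xᵢ = zᵢ/(1+ψ(Kᵢ−1)), yᵢ = Kᵢxᵢ:
  1: x = 0.102, y = 0.369
  2: x = 0.260, y = 0.443
  3: x = 0.638, y = 0.188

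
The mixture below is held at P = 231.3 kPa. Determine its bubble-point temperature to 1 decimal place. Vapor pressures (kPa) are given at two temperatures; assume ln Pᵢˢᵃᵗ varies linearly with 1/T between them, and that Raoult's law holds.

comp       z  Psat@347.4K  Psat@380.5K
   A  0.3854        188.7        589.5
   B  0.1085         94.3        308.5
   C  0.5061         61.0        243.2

Bubble-point temperature: ΣzᵢPᵢˢᵃᵗ(T) = P. Interpolate ln Pᵢˢᵃᵗ = aᵢ + bᵢ/T.
  T = 347.4 K: ΣzᵢPᵢˢᵃᵗ = 113.83 kPa
  T = 380.5 K: ΣzᵢPᵢˢᵃᵗ = 383.75 kPa
  T = 363.9 K: ΣzᵢPᵢˢᵃᵗ = 214.14 kPa
  T = 372.2 K: ΣzᵢPᵢˢᵃᵗ = 288.44 kPa
  T = 368.0 K: ΣzᵢPᵢˢᵃᵗ = 248.48 kPa
  T = 365.9 K: ΣzᵢPᵢˢᵃᵗ = 230.35 kPa
Interpolating between 365.9 K and 368.0 K gives T ≈ 366.0 K.

T = 366.0 K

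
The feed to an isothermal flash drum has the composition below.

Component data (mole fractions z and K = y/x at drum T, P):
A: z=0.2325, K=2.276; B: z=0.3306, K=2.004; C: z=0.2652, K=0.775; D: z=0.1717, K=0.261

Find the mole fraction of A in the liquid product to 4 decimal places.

x_A = 0.1206

Rachford–Rice: g(ψ) = Σ zᵢ(Kᵢ−1)/(1+ψ(Kᵢ−1)) = 0.
Feasibility: ΣzᵢKᵢ = 1.4420, Σzᵢ/Kᵢ = 1.2672 — both > 1, two phases present.
Newton–Raphson from ψ = 0.52:
  ψ = 0.5200: g = 0.12276, g' = -0.5452 → ψ = 0.7452
  ψ = 0.7452: g = -0.01213, g' = -0.6923 → ψ = 0.7276
  ψ = 0.7276: g = -0.00019, g' = -0.6710 → ψ = 0.7273
Converged at ψ = 0.7273.
Compositions from xᵢ = zᵢ/(1+ψ(Kᵢ−1)), yᵢ = Kᵢxᵢ:
  A: x = 0.1206, y = 0.2745
  B: x = 0.1911, y = 0.3829
  C: x = 0.3171, y = 0.2457
  D: x = 0.3713, y = 0.0969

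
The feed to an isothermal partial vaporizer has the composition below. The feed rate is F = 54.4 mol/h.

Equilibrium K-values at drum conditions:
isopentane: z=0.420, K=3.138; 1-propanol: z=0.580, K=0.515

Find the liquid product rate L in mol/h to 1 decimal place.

Rachford–Rice: g(V/F) = Σ zᵢ(Kᵢ−1)/(1+V/F(Kᵢ−1)) = 0.
Check two-phase: ΣzᵢKᵢ = 1.617 > 1 and Σzᵢ/Kᵢ = 1.260 > 1, so g(0) = 0.617 > 0 and g(1) = -0.260 < 0.
Newton iteration, V/F⁰ = 0.46:
  V/F = 0.460: g = 0.0906, g' = -0.714 → V/F = 0.587
  V/F = 0.587: g = 0.0050, g' = -0.644 → V/F = 0.595
Converged at V/F = 0.595.
Then V = V/F·F = 0.5947·54.4 = 32.4 mol/h and L = F − V = 22.0 mol/h.

L = 22.0 mol/h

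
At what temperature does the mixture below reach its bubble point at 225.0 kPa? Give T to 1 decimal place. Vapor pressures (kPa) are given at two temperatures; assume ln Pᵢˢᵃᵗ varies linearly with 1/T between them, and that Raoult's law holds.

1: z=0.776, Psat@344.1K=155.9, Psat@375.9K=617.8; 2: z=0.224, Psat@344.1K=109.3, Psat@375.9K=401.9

Bubble-point temperature: ΣzᵢPᵢˢᵃᵗ(T) = P. Interpolate ln Pᵢˢᵃᵗ = aᵢ + bᵢ/T.
  T = 344.1 K: ΣzᵢPᵢˢᵃᵗ = 145.46 kPa
  T = 375.9 K: ΣzᵢPᵢˢᵃᵗ = 569.44 kPa
  T = 360.0 K: ΣzᵢPᵢˢᵃᵗ = 296.58 kPa
  T = 352.1 K: ΣzᵢPᵢˢᵃᵗ = 209.85 kPa
  T = 356.1 K: ΣzᵢPᵢˢᵃᵗ = 250.50 kPa
  T = 354.1 K: ΣzᵢPᵢˢᵃᵗ = 229.39 kPa
Interpolating between 352.1 K and 354.1 K gives T ≈ 353.7 K.

T = 353.7 K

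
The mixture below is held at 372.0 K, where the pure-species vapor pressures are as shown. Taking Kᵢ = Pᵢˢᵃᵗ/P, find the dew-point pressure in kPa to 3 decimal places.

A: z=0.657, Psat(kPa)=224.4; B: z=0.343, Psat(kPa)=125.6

At the dew point ψ → 1, so Σzᵢ/Kᵢ = 1 with Kᵢ = Pᵢˢᵃᵗ/P ⇒ 1/P = Σzᵢ/Pᵢˢᵃᵗ.
1/P = 0.657/224.4 + 0.343/125.6 = 0.005659 ⇒ P = 176.719 kPa

Pdew = 176.719 kPa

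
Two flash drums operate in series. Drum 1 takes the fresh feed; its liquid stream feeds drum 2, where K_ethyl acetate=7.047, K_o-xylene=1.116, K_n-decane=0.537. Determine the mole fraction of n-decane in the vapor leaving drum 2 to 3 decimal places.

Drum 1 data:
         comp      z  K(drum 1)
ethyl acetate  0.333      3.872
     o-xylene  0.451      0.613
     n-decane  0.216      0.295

Drum 1:
Let ψ₁ = V/F and solve Σ zᵢ(Kᵢ−1)/(1+ψ₁(Kᵢ−1)) = 0.
Check two-phase: ΣzᵢKᵢ = 1.630 > 1 and Σzᵢ/Kᵢ = 1.554 > 1, so g(0) = 0.630 > 0 and g(1) = -0.554 < 0.
Iterate (Newton) starting at ψ₁ = 0.5:
  ψ₁ = 0.500: g = -0.0590, g' = -0.823 → ψ₁ = 0.428
  ψ₁ = 0.428: g = 0.0015, g' = -0.870 → ψ₁ = 0.430
Converged at ψ₁ = 0.430.
Drum-1 compositions:
  ethyl acetate: x = 0.149, y = 0.577
  o-xylene: x = 0.541, y = 0.332
  n-decane: x = 0.310, y = 0.091
Drum-2 feed = drum-1 liquid: z₂ = (0.1490, 0.5410, 0.3100).
Drum 2:
Material balance + equilibrium reduce to Σ zᵢ(Kᵢ−1)/(1+ψ₂(Kᵢ−1)) = 0.
g(0) = ΣzᵢKᵢ − 1 = 0.820 and g(1) = 1 − Σzᵢ/Kᵢ = -0.083, so a root lies in (0, 1).
Iterate (Newton) starting at ψ₂ = 0.5:
  ψ₂ = 0.500: g = 0.0965, g' = -0.456 → ψ₂ = 0.712
  ψ₂ = 0.712: g = 0.0138, g' = -0.348 → ψ₂ = 0.751
  ψ₂ = 0.751: g = 0.0002, g' = -0.340 → ψ₂ = 0.752
Converged at ψ₂ = 0.752.
  ethyl acetate: x = 0.027, y = 0.189
  o-xylene: x = 0.498, y = 0.555
  n-decane: x = 0.476, y = 0.255

y_n-decane (drum 2) = 0.255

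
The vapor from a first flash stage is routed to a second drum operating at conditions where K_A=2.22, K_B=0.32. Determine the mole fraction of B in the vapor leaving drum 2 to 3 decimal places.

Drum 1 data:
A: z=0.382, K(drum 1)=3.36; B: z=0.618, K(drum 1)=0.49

Drum 1:
Rachford–Rice: g(ψ₁) = Σ zᵢ(Kᵢ−1)/(1+ψ₁(Kᵢ−1)) = 0.
g(0) = ΣzᵢKᵢ − 1 = 0.586 and g(1) = 1 − Σzᵢ/Kᵢ = -0.375, so a root lies in (0, 1).
Newton–Raphson from ψ₁ = 0.5:
  ψ₁ = 0.500: g = -0.0095, g' = -0.737 → ψ₁ = 0.487
Converged at ψ₁ = 0.487.
Drum-1 compositions:
  A: x = 0.178, y = 0.597
  B: x = 0.822, y = 0.403
Drum-2 feed = drum-1 vapor: z₂ = (0.5971, 0.4029).
Drum 2:
Let ψ₂ = V/F and solve Σ zᵢ(Kᵢ−1)/(1+ψ₂(Kᵢ−1)) = 0.
g(0) = ΣzᵢKᵢ − 1 = 0.454 and g(1) = 1 − Σzᵢ/Kᵢ = -0.528, so a root lies in (0, 1).
Iterate (Newton) starting at ψ₂ = 0.53:
  ψ₂ = 0.530: g = 0.0140, g' = -0.783 → ψ₂ = 0.548
Converged at ψ₂ = 0.548.
  A: x = 0.358, y = 0.795
  B: x = 0.642, y = 0.205

y_B (drum 2) = 0.205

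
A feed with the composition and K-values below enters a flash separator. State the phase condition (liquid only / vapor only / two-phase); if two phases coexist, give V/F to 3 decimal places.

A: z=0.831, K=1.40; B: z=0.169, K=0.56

ΣzᵢKᵢ = 1.258; Σzᵢ/Kᵢ = 0.895.
Since Σzᵢ/Kᵢ < 1 the mixture is above its dew point — single vapor phase.

vapor only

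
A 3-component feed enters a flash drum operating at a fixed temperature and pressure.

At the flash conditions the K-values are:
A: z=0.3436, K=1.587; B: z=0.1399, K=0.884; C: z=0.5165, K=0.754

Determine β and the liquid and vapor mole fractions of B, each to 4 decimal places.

Iterate (Newton) starting at β = 0.5:
  β = 0.5000: g = -0.00618, g' = -0.1135 → β = 0.4456
  β = 0.4456: g = 0.00006, g' = -0.1159 → β = 0.4461
Converged at β = 0.4461.
Compositions from xᵢ = zᵢ/(1+β(Kᵢ−1)), yᵢ = Kᵢxᵢ:
  A: x = 0.2723, y = 0.4321
  B: x = 0.1475, y = 0.1304
  C: x = 0.5802, y = 0.4374

β = 0.4461, x_B = 0.1475, y_B = 0.1304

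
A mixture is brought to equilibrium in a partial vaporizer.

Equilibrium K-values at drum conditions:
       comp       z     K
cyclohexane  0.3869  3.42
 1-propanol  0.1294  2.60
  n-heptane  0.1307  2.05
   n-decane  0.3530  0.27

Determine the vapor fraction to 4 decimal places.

ψ = 0.6978

Rachford–Rice: g(ψ) = Σ zᵢ(Kᵢ−1)/(1+ψ(Kᵢ−1)) = 0.
Check two-phase: ΣzᵢKᵢ = 2.0229 > 1 and Σzᵢ/Kᵢ = 1.5341 > 1, so g(0) = 1.0229 > 0 and g(1) = -0.5341 < 0.
Iterate (Newton) starting at ψ = 0.46:
  ψ = 0.4600: g = 0.26690, g' = -1.1092 → ψ = 0.7006
  ψ = 0.7006: g = -0.00342, g' = -1.2215 → ψ = 0.6978
Converged at ψ = 0.6978.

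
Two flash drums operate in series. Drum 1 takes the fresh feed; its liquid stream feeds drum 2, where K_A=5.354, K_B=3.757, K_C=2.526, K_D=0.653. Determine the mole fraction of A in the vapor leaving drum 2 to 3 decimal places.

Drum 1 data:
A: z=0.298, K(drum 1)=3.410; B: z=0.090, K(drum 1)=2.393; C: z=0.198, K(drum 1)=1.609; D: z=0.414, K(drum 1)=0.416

Drum 1:
Rachford–Rice: g(ψ₁) = Σ zᵢ(Kᵢ−1)/(1+ψ₁(Kᵢ−1)) = 0.
g(0) = ΣzᵢKᵢ − 1 = 0.722 and g(1) = 1 − Σzᵢ/Kᵢ = -0.243, so a root lies in (0, 1).
Newton–Raphson from ψ₁ = 0.5:
  ψ₁ = 0.500: g = 0.1505, g' = -0.742 → ψ₁ = 0.703
  ψ₁ = 0.703: g = 0.0041, g' = -0.725 → ψ₁ = 0.709
Converged at ψ₁ = 0.709.
Drum-1 compositions:
  A: x = 0.110, y = 0.375
  B: x = 0.045, y = 0.108
  C: x = 0.138, y = 0.223
  D: x = 0.706, y = 0.294
Drum-2 feed = drum-1 liquid: z₂ = (0.1100, 0.0453, 0.1383, 0.7064).
Drum 2:
Let ψ₂ = V/F and solve Σ zᵢ(Kᵢ−1)/(1+ψ₂(Kᵢ−1)) = 0.
Check two-phase: ΣzᵢKᵢ = 1.570 > 1 and Σzᵢ/Kᵢ = 1.169 > 1, so g(0) = 0.570 > 0 and g(1) = -0.169 < 0.
Iterate (Newton) starting at ψ₂ = 0.54:
  ψ₂ = 0.540: g = 0.0072, g' = -0.467 → ψ₂ = 0.555
  ψ₂ = 0.555: g = 0.0001, g' = -0.457 → ψ₂ = 0.556
Converged at ψ₂ = 0.556.
  A: x = 0.032, y = 0.172
  B: x = 0.018, y = 0.067
  C: x = 0.075, y = 0.189
  D: x = 0.875, y = 0.571

y_A (drum 2) = 0.172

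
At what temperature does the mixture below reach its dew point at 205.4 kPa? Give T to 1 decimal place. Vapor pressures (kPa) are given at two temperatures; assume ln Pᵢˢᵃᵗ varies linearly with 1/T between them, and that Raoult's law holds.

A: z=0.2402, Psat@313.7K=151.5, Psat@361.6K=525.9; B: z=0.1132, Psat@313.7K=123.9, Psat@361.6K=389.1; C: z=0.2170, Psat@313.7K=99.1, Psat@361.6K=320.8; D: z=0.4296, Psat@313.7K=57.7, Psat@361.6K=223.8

Dew-point temperature: Σzᵢ·P/Pᵢˢᵃᵗ(T) = 1. Interpolate ln Pᵢˢᵃᵗ = aᵢ + bᵢ/T.
  T = 313.7 K: ΣzᵢP/Pᵢˢᵃᵗ = 2.4924
  T = 361.6 K: ΣzᵢP/Pᵢˢᵃᵗ = 0.6868
  T = 337.6 K: ΣzᵢP/Pᵢˢᵃᵗ = 1.2504
  T = 349.6 K: ΣzᵢP/Pᵢˢᵃᵗ = 0.9171
  T = 343.6 K: ΣzᵢP/Pᵢˢᵃᵗ = 1.0679
  T = 346.6 K: ΣzᵢP/Pᵢˢᵃᵗ = 0.9889
  T = 345.1 K: ΣzᵢP/Pᵢˢᵃᵗ = 1.0275
Interpolating between 345.1 K and 346.6 K gives T ≈ 346.2 K.

T = 346.2 K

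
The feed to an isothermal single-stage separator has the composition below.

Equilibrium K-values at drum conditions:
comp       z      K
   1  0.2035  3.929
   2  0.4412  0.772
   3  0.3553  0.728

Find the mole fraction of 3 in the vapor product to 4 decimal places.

y_3 = 0.3040

Let ψ = V/F and solve Σ zᵢ(Kᵢ−1)/(1+ψ(Kᵢ−1)) = 0.
g(0) = ΣzᵢKᵢ − 1 = 0.3988 and g(1) = 1 − Σzᵢ/Kᵢ = -0.1113, so a root lies in (0, 1).
Newton–Raphson from ψ = 0.5:
  ψ = 0.5000: g = 0.01646, g' = -0.3519 → ψ = 0.5468
  ψ = 0.5468: g = 0.00067, g' = -0.3242 → ψ = 0.5488
Converged at ψ = 0.5489.
Compositions from xᵢ = zᵢ/(1+ψ(Kᵢ−1)), yᵢ = Kᵢxᵢ:
  1: x = 0.0780, y = 0.3066
  2: x = 0.5043, y = 0.3893
  3: x = 0.4177, y = 0.3040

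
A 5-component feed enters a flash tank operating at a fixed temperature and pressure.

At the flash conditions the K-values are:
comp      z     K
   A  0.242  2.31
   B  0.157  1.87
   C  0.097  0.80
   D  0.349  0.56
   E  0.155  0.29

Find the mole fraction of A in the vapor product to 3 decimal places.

y_A = 0.402

Let β = V/F and solve Σ zᵢ(Kᵢ−1)/(1+β(Kᵢ−1)) = 0.
g(0) = ΣzᵢKᵢ − 1 = 0.171 and g(1) = 1 − Σzᵢ/Kᵢ = -0.468, so a root lies in (0, 1).
Iterate (Newton) starting at β = 0.51:
  β = 0.510: g = -0.1075, g' = -0.515 → β = 0.302
  β = 0.302: g = -0.0023, g' = -0.509 → β = 0.297
Converged at β = 0.297.
Compositions from xᵢ = zᵢ/(1+β(Kᵢ−1)), yᵢ = Kᵢxᵢ:
  A: x = 0.174, y = 0.402
  B: x = 0.125, y = 0.233
  C: x = 0.103, y = 0.083
  D: x = 0.401, y = 0.225
  E: x = 0.196, y = 0.057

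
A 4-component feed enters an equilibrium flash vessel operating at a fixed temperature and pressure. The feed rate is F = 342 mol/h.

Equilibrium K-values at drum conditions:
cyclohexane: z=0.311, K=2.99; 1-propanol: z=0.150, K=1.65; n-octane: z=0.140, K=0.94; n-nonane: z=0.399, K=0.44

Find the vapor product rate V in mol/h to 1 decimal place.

Let ψ = V/F and solve Σ zᵢ(Kᵢ−1)/(1+ψ(Kᵢ−1)) = 0.
Feasibility: ΣzᵢKᵢ = 1.485, Σzᵢ/Kᵢ = 1.251 — both > 1, two phases present.
Newton iteration, ψ⁰ = 0.5:
  ψ = 0.500: g = 0.0648, g' = -0.587 → ψ = 0.610
  ψ = 0.610: g = 0.0011, g' = -0.573 → ψ = 0.612
Converged at ψ = 0.612.
Then V = ψ·F = 0.6122·342 = 209.4 mol/h and L = F − V = 132.6 mol/h.

V = 209.4 mol/h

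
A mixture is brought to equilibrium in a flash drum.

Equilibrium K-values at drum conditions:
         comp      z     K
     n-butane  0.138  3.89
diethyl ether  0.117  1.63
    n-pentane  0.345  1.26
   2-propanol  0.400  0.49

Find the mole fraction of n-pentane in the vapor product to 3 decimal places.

Newton iteration, β⁰ = 0.5:
  β = 0.500: g = 0.0247, g' = -0.425 → β = 0.558
  β = 0.558: g = 0.0003, g' = -0.415 → β = 0.559
Converged at β = 0.559.
Compositions from xᵢ = zᵢ/(1+β(Kᵢ−1)), yᵢ = Kᵢxᵢ:
  n-butane: x = 0.053, y = 0.205
  diethyl ether: x = 0.087, y = 0.141
  n-pentane: x = 0.301, y = 0.380
  2-propanol: x = 0.559, y = 0.274

y_n-pentane = 0.380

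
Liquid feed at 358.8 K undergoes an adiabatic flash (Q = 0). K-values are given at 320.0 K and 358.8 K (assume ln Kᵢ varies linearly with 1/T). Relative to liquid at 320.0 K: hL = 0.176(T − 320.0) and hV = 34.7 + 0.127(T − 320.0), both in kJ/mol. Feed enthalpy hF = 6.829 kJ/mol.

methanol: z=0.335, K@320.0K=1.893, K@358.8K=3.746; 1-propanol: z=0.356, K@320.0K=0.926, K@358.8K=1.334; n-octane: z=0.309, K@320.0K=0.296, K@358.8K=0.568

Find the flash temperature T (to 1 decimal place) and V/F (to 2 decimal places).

T = 321.5 K, V/F = 0.19

Adiabatic flash: solve Rachford–Rice at each trial T, then check hF = ψ·hV(T) + (1−ψ)·hL(T).
  T = 320.0 K: K = (1.893, 0.926, 0.296), RR gives ψ = 0.135, H_out = 4.683 kJ/mol
  T = 358.8 K: K = (3.746, 1.334, 0.568), RR gives ψ = 1.000, H_out = 39.628 kJ/mol
  T = 339.4 K: K = (2.715, 1.123, 0.418), RR gives ψ = 0.696, H_out = 26.890 kJ/mol
  T = 329.7 K: K = (2.279, 1.023, 0.353), RR gives ψ = 0.446, H_out = 16.980 kJ/mol
  T = 324.9 K: K = (2.082, 0.974, 0.324), RR gives ψ = 0.306, H_out = 11.395 kJ/mol
  T = 322.4 K: K = (1.984, 0.950, 0.310), RR gives ψ = 0.223, H_out = 8.136 kJ/mol
Linear interpolation between T = 320.0 (H_out = 4.683) and T = 322.4 (H_out = 8.136) on hF = 6.829 gives T ≈ 321.5 K, at which ψ = 0.19.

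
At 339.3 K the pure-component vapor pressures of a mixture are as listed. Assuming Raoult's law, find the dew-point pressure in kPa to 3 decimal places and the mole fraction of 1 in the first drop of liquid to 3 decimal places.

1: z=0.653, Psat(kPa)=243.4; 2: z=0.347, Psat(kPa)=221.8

At the dew point ψ → 1, so Σzᵢ/Kᵢ = 1 with Kᵢ = Pᵢˢᵃᵗ/P ⇒ 1/P = Σzᵢ/Pᵢˢᵃᵗ.
1/P = 0.653/243.4 + 0.347/221.8 = 0.004247 ⇒ P = 235.444 kPa
xᵢ = zᵢP/Pᵢˢᵃᵗ ⇒ x_1 = 0.653·235.444/243.4 = 0.632

Pdew = 235.444 kPa, x_1 = 0.632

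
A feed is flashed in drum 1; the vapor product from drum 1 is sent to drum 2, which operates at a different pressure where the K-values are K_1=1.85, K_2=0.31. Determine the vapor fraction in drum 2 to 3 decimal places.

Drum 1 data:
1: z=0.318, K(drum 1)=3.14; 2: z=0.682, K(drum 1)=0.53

Drum 1:
Rachford–Rice: g(ψ₁) = Σ zᵢ(Kᵢ−1)/(1+ψ₁(Kᵢ−1)) = 0.
Check two-phase: ΣzᵢKᵢ = 1.360 > 1 and Σzᵢ/Kᵢ = 1.388 > 1, so g(0) = 0.360 > 0 and g(1) = -0.388 < 0.
Binary case is linear: z₁(K₁−1)(1+ψ₁(K₂−1)) + z₂(K₂−1)(1+ψ₁(K₁−1)) = 0
⇒ ψ₁ = [z₁(K₁−1)+z₂(K₂−1)] / [−(K₁−1)(K₂−1)] = 0.3600/1.0058 = 0.358
Drum-1 compositions:
  1: x = 0.180, y = 0.565
  2: x = 0.820, y = 0.435
Drum-2 feed = drum-1 vapor: z₂ = (0.5654, 0.4346).
Drum 2:
Let ψ₂ = V/F and solve Σ zᵢ(Kᵢ−1)/(1+ψ₂(Kᵢ−1)) = 0.
g(0) = ΣzᵢKᵢ − 1 = 0.181 and g(1) = 1 − Σzᵢ/Kᵢ = -0.707, so a root lies in (0, 1).
Binary case is linear: z₁(K₁−1)(1+ψ₂(K₂−1)) + z₂(K₂−1)(1+ψ₂(K₁−1)) = 0
⇒ ψ₂ = [z₁(K₁−1)+z₂(K₂−1)] / [−(K₁−1)(K₂−1)] = 0.1808/0.5865 = 0.308
  1: x = 0.448, y = 0.829
  2: x = 0.552, y = 0.171

V/F (drum 2) = 0.308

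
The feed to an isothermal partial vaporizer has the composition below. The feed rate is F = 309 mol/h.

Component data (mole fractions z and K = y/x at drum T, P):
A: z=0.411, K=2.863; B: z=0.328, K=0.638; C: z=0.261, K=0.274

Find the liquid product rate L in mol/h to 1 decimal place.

L = 172.6 mol/h

Newton–Raphson from β = 0.47:
  β = 0.470: g = -0.0225, g' = -0.785 → β = 0.441
Converged at β = 0.441.
Then V = β·F = 0.4414·309 = 136.4 mol/h and L = F − V = 172.6 mol/h.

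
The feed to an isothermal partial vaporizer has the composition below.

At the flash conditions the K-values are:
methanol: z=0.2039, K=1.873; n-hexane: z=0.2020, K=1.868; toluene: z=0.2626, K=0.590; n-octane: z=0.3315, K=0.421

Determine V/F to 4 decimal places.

Rachford–Rice: g(V/F) = Σ zᵢ(Kᵢ−1)/(1+V/F(Kᵢ−1)) = 0.
g(0) = ΣzᵢKᵢ − 1 = 0.0537 and g(1) = 1 − Σzᵢ/Kᵢ = -0.4495, so a root lies in (0, 1).
Newton–Raphson from V/F = 0.5:
  V/F = 0.5000: g = -0.15939, g' = -0.4393 → V/F = 0.1372
  V/F = 0.1372: g = -0.00694, g' = -0.4262 → V/F = 0.1209
  V/F = 0.1209: g = 0.00002, g' = -0.4292 → V/F = 0.1210
Converged at V/F = 0.1210.

V/F = 0.1210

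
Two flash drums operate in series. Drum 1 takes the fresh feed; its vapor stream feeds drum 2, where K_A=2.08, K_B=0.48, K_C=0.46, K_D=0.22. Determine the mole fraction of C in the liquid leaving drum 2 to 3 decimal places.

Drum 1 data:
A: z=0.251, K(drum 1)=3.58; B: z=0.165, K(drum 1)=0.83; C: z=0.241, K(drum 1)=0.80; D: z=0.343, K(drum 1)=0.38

Drum 1:
Let ψ₁ = V/F and solve Σ zᵢ(Kᵢ−1)/(1+ψ₁(Kᵢ−1)) = 0.
Feasibility: ΣzᵢKᵢ = 1.359, Σzᵢ/Kᵢ = 1.473 — both > 1, two phases present.
Newton iteration, ψ₁⁰ = 0.48:
  ψ₁ = 0.480: g = -0.0973, g' = -0.618 → ψ₁ = 0.323
  ψ₁ = 0.323: g = 0.0064, g' = -0.720 → ψ₁ = 0.331
  ψ₁ = 0.331: g = 0.0000, g' = -0.711 → ψ₁ = 0.332
Converged at ψ₁ = 0.332.
Drum-1 compositions:
  A: x = 0.135, y = 0.484
  B: x = 0.175, y = 0.145
  C: x = 0.258, y = 0.206
  D: x = 0.432, y = 0.164
Drum-2 feed = drum-1 vapor: z₂ = (0.4843, 0.1451, 0.2065, 0.1641).
Drum 2:
Material balance + equilibrium reduce to Σ zᵢ(Kᵢ−1)/(1+ψ₂(Kᵢ−1)) = 0.
Check two-phase: ΣzᵢKᵢ = 1.208 > 1 and Σzᵢ/Kᵢ = 1.730 > 1, so g(0) = 0.208 > 0 and g(1) = -0.730 < 0.
Newton iteration, ψ₂⁰ = 0.64:
  ψ₂ = 0.640: g = -0.2298, g' = -0.824 → ψ₂ = 0.361
  ψ₂ = 0.361: g = -0.0334, g' = -0.638 → ψ₂ = 0.309
Converged at ψ₂ = 0.309.
  A: x = 0.363, y = 0.755
  B: x = 0.173, y = 0.083
  C: x = 0.248, y = 0.114
  D: x = 0.216, y = 0.048

x_C (drum 2) = 0.248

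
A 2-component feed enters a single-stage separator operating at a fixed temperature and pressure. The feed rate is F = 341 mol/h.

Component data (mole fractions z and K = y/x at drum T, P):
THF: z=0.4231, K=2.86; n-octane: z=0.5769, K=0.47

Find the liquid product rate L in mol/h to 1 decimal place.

L = 174.5 mol/h

Material balance + equilibrium reduce to Σ zᵢ(Kᵢ−1)/(1+V/F(Kᵢ−1)) = 0.
Check two-phase: ΣzᵢKᵢ = 1.4812 > 1 and Σzᵢ/Kᵢ = 1.3754 > 1, so g(0) = 0.4812 > 0 and g(1) = -0.3754 < 0.
Iterate (Newton) starting at V/F = 0.5:
  V/F = 0.5000: g = -0.00824, g' = -0.6929 → V/F = 0.4881
Converged at V/F = 0.4881.
Then V = V/F·F = 0.4881·341 = 166.5 mol/h and L = F − V = 174.5 mol/h.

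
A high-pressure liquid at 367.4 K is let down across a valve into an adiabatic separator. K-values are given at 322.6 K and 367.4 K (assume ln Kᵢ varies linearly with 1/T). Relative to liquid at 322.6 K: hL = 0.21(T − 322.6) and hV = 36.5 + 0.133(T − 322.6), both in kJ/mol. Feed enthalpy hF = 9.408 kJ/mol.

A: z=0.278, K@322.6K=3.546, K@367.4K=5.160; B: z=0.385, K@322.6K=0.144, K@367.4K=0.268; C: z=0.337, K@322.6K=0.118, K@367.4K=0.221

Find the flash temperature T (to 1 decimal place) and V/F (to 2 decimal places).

Adiabatic flash: solve Rachford–Rice at each trial T, then check hF = ψ·hV(T) + (1−ψ)·hL(T).
  T = 322.6 K: K = (3.546, 0.144, 0.118), RR gives ψ = 0.037, H_out = 1.337 kJ/mol
  T = 367.4 K: K = (5.160, 0.268, 0.221), RR gives ψ = 0.195, H_out = 15.857 kJ/mol
  T = 345.0 K: K = (4.330, 0.200, 0.165), RR gives ψ = 0.124, H_out = 9.008 kJ/mol
  T = 356.2 K: K = (4.740, 0.233, 0.192), RR gives ψ = 0.160, H_out = 12.497 kJ/mol
  T = 350.6 K: K = (4.534, 0.216, 0.178), RR gives ψ = 0.142, H_out = 10.773 kJ/mol
  T = 347.8 K: K = (4.431, 0.208, 0.171), RR gives ψ = 0.133, H_out = 9.896 kJ/mol
  T = 346.4 K: K = (4.381, 0.204, 0.168), RR gives ψ = 0.129, H_out = 9.453 kJ/mol
Linear interpolation between T = 345.0 (H_out = 9.008) and T = 346.4 (H_out = 9.453) on hF = 9.408 gives T ≈ 346.3 K, at which ψ = 0.13.

T = 346.3 K, V/F = 0.13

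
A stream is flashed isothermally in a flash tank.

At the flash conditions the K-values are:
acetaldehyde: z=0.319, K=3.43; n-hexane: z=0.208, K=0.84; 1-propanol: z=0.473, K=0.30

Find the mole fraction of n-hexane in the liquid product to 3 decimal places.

Material balance + equilibrium reduce to Σ zᵢ(Kᵢ−1)/(1+β(Kᵢ−1)) = 0.
g(0) = ΣzᵢKᵢ − 1 = 0.411 and g(1) = 1 − Σzᵢ/Kᵢ = -0.917, so a root lies in (0, 1).
Iterate (Newton) starting at β = 0.5:
  β = 0.500: g = -0.1956, g' = -0.939 → β = 0.292
  β = 0.292: g = 0.0027, g' = -1.017 → β = 0.294
Converged at β = 0.294.
Compositions from xᵢ = zᵢ/(1+β(Kᵢ−1)), yᵢ = Kᵢxᵢ:
  acetaldehyde: x = 0.186, y = 0.638
  n-hexane: x = 0.218, y = 0.183
  1-propanol: x = 0.596, y = 0.179

x_n-hexane = 0.218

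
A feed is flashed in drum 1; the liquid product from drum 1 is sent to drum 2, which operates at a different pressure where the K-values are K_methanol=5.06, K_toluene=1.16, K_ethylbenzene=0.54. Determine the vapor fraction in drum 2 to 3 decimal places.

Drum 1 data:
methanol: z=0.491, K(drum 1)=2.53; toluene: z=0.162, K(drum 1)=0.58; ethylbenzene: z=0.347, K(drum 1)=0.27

V/F (drum 2) = 0.696

Drum 1:
Let ψ₁ = V/F and solve Σ zᵢ(Kᵢ−1)/(1+ψ₁(Kᵢ−1)) = 0.
g(0) = ΣzᵢKᵢ − 1 = 0.430 and g(1) = 1 − Σzᵢ/Kᵢ = -0.759, so a root lies in (0, 1).
Newton iteration, ψ₁⁰ = 0.5:
  ψ₁ = 0.500: g = -0.0594, g' = -0.873 → ψ₁ = 0.432
  ψ₁ = 0.432: g = -0.0008, g' = -0.854 → ψ₁ = 0.431
Converged at ψ₁ = 0.431.
Drum-1 compositions:
  methanol: x = 0.296, y = 0.749
  toluene: x = 0.198, y = 0.115
  ethylbenzene: x = 0.506, y = 0.137
Drum-2 feed = drum-1 liquid: z₂ = (0.2959, 0.1978, 0.5063).
Drum 2:
Newton iteration, ψ₂⁰ = 0.59:
  ψ₂ = 0.590: g = 0.0630, g' = -0.629 → ψ₂ = 0.690
  ψ₂ = 0.690: g = 0.0032, g' = -0.571 → ψ₂ = 0.696
Converged at ψ₂ = 0.696.
  methanol: x = 0.077, y = 0.391
  toluene: x = 0.178, y = 0.206
  ethylbenzene: x = 0.745, y = 0.402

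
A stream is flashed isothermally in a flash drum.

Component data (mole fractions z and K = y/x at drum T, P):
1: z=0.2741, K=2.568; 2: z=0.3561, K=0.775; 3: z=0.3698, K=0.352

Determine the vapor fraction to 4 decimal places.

Material balance + equilibrium reduce to Σ zᵢ(Kᵢ−1)/(1+ψ(Kᵢ−1)) = 0.
Check two-phase: ΣzᵢKᵢ = 1.1100 > 1 and Σzᵢ/Kᵢ = 1.6168 > 1, so g(0) = 0.1100 > 0 and g(1) = -0.6168 < 0.
Iterate (Newton) starting at ψ = 0.5:
  ψ = 0.5000: g = -0.20385, g' = -0.5744 → ψ = 0.1451
  ψ = 0.1451: g = 0.00278, g' = -0.6557 → ψ = 0.1494
Converged at ψ = 0.1494.

ψ = 0.1494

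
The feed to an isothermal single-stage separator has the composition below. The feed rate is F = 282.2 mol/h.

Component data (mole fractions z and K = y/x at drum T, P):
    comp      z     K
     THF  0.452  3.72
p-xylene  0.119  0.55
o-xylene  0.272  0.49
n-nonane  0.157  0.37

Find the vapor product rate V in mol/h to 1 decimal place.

V = 181.2 mol/h

Material balance + equilibrium reduce to Σ zᵢ(Kᵢ−1)/(1+V/F(Kᵢ−1)) = 0.
g(0) = ΣzᵢKᵢ − 1 = 0.938 and g(1) = 1 − Σzᵢ/Kᵢ = -0.317, so a root lies in (0, 1).
Iterate (Newton) starting at V/F = 0.54:
  V/F = 0.540: g = 0.0859, g' = -0.869 → V/F = 0.639
  V/F = 0.639: g = 0.0026, g' = -0.824 → V/F = 0.642
Converged at V/F = 0.642.
Then V = V/F·F = 0.6420·282.2 = 181.2 mol/h and L = F − V = 101.0 mol/h.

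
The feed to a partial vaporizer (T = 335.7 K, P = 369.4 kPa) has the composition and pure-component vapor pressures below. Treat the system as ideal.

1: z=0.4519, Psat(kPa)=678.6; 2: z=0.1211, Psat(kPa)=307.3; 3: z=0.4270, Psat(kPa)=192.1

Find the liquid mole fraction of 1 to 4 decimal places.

x_1 = 0.3336

Raoult's law: Kᵢ = Pᵢˢᵃᵗ/P = Pᵢˢᵃᵗ/369.4.
  K_1 = 678.6/369.4 = 1.837033, K_2 = 307.3/369.4 = 0.831890, K_3 = 192.1/369.4 = 0.520032
Material balance + equilibrium reduce to Σ zᵢ(Kᵢ−1)/(1+V/F(Kᵢ−1)) = 0.
Feasibility: ΣzᵢKᵢ = 1.1530, Σzᵢ/Kᵢ = 1.2127 — both > 1, two phases present.
Iterate (Newton) starting at V/F = 0.51:
  V/F = 0.5100: g = -0.02855, g' = -0.3321 → V/F = 0.4240
  V/F = 0.4240: g = -0.00006, g' = -0.3315 → V/F = 0.4238
Converged at V/F = 0.4238.
Compositions from xᵢ = zᵢ/(1+V/F(Kᵢ−1)), yᵢ = Kᵢxᵢ:
  1: x = 0.3336, y = 0.6128
  2: x = 0.1304, y = 0.1085
  3: x = 0.5360, y = 0.2788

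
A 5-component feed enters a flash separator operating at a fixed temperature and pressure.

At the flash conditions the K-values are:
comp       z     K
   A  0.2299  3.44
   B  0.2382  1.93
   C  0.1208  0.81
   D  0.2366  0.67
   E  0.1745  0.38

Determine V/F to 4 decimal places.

V/F = 0.7424

Rachford–Rice: g(V/F) = Σ zᵢ(Kᵢ−1)/(1+V/F(Kᵢ−1)) = 0.
Feasibility: ΣzᵢKᵢ = 1.5733, Σzᵢ/Kᵢ = 1.1517 — both > 1, two phases present.
Newton–Raphson from V/F = 0.5:
  V/F = 0.5000: g = 0.12823, g' = -0.5569 → V/F = 0.7303
  V/F = 0.7303: g = 0.00636, g' = -0.5245 → V/F = 0.7424
Converged at V/F = 0.7424.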